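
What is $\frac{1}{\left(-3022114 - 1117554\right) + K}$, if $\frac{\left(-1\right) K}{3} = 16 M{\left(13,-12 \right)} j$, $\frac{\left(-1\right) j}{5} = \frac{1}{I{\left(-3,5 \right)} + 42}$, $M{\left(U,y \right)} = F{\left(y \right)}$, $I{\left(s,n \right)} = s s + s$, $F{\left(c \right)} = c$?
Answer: $- \frac{1}{4139728} \approx -2.4156 \cdot 10^{-7}$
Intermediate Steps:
$I{\left(s,n \right)} = s + s^{2}$ ($I{\left(s,n \right)} = s^{2} + s = s + s^{2}$)
$M{\left(U,y \right)} = y$
$j = - \frac{5}{48}$ ($j = - \frac{5}{- 3 \left(1 - 3\right) + 42} = - \frac{5}{\left(-3\right) \left(-2\right) + 42} = - \frac{5}{6 + 42} = - \frac{5}{48} \approx -0.10417$)
$K = -60$ ($K = - 3 \cdot 16 \left(-12\right) \left(- \frac{5}{48}\right) = - 3 \left(\left(-192\right) \left(- \frac{5}{48}\right)\right) = \left(-3\right) 20 = -60$)
$\frac{1}{\left(-3022114 - 1117554\right) + K} = \frac{1}{\left(-3022114 - 1117554\right) - 60} = \frac{1}{-4139668 - 60} = \frac{1}{-4139728} = - \frac{1}{4139728}$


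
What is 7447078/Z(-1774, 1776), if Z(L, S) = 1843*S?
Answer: 38387/16872 ≈ 2.2752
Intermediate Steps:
7447078/Z(-1774, 1776) = 7447078/((1843*1776)) = 7447078/3273168 = 7447078*(1/3273168) = 38387/16872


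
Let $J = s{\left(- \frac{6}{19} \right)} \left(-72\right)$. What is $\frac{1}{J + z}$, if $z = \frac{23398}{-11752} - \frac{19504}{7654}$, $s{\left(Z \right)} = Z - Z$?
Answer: $- \frac{22487452}{102074825} \approx -0.2203$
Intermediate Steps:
$s{\left(Z \right)} = 0$
$J = 0$ ($J = 0 \left(-72\right) = 0$)
$z = - \frac{102074825}{22487452}$ ($z = 23398 \left(- \frac{1}{11752}\right) - \frac{9752}{3827} = - \frac{11699}{5876} - \frac{9752}{3827} = - \frac{102074825}{22487452} \approx -4.5392$)
$\frac{1}{J + z} = \frac{1}{0 - \frac{102074825}{22487452}} = \frac{1}{- \frac{102074825}{22487452}} = - \frac{22487452}{102074825}$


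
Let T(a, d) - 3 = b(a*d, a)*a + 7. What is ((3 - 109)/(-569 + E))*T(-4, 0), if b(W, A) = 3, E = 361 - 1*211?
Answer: -212/419 ≈ -0.50597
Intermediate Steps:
E = 150 (E = 361 - 211 = 150)
T(a, d) = 10 + 3*a (T(a, d) = 3 + (3*a + 7) = 3 + (7 + 3*a) = 10 + 3*a)
((3 - 109)/(-569 + E))*T(-4, 0) = ((3 - 109)/(-569 + 150))*(10 + 3*(-4)) = (-106/(-419))*(10 - 12) = -106*(-1/419)*(-2) = (106/419)*(-2) = -212/419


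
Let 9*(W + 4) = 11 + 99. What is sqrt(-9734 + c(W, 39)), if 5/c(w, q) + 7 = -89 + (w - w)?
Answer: I*sqrt(5606814)/24 ≈ 98.661*I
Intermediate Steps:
W = 74/9 (W = -4 + (11 + 99)/9 = -4 + (1/9)*110 = -4 + 110/9 = 74/9 ≈ 8.2222)
c(w, q) = -5/96 (c(w, q) = 5/(-7 + (-89 + (w - w))) = 5/(-7 + (-89 + 0)) = 5/(-7 - 89) = 5/(-96) = 5*(-1/96) = -5/96)
sqrt(-9734 + c(W, 39)) = sqrt(-9734 - 5/96) = sqrt(-934469/96) = I*sqrt(5606814)/24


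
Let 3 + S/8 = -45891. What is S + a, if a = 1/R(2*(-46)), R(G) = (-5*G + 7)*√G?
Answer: -367152 - I*√23/21482 ≈ -3.6715e+5 - 0.00022325*I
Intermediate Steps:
S = -367152 (S = -24 + 8*(-45891) = -24 - 367128 = -367152)
R(G) = √G*(7 - 5*G) (R(G) = (7 - 5*G)*√G = √G*(7 - 5*G))
a = -I*√23/21482 (a = 1/(√(2*(-46))*(7 - 10*(-46))) = 1/(√(-92)*(7 - 5*(-92))) = 1/((2*I*√23)*(7 + 460)) = 1/((2*I*√23)*467) = 1/(934*I*√23) = -I*√23/21482 ≈ -0.00022325*I)
S + a = -367152 - I*√23/21482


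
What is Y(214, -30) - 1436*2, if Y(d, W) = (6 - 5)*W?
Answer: -2902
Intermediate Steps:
Y(d, W) = W (Y(d, W) = 1*W = W)
Y(214, -30) - 1436*2 = -30 - 1436*2 = -30 - 2872 = -2902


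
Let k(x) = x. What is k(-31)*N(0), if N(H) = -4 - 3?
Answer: 217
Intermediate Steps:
N(H) = -7
k(-31)*N(0) = -31*(-7) = 217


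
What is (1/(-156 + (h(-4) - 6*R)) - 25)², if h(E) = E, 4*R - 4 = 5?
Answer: 75290329/120409 ≈ 625.29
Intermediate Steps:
R = 9/4 (R = 1 + (¼)*5 = 1 + 5/4 = 9/4 ≈ 2.2500)
(1/(-156 + (h(-4) - 6*R)) - 25)² = (1/(-156 + (-4 - 6*9/4)) - 25)² = (1/(-156 + (-4 - 27/2)) - 25)² = (1/(-156 - 35/2) - 25)² = (1/(-347/2) - 25)² = (-2/347 - 25)² = (-8677/347)² = 75290329/120409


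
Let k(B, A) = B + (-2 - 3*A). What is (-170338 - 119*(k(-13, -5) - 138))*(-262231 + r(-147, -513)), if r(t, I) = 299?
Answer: 40315525712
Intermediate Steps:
k(B, A) = -2 + B - 3*A
(-170338 - 119*(k(-13, -5) - 138))*(-262231 + r(-147, -513)) = (-170338 - 119*((-2 - 13 - 3*(-5)) - 138))*(-262231 + 299) = (-170338 - 119*((-2 - 13 + 15) - 138))*(-261932) = (-170338 - 119*(0 - 138))*(-261932) = (-170338 - 119*(-138))*(-261932) = (-170338 + 16422)*(-261932) = -153916*(-261932) = 40315525712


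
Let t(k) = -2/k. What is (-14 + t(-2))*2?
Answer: -26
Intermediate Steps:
(-14 + t(-2))*2 = (-14 - 2/(-2))*2 = (-14 - 2*(-1/2))*2 = (-14 + 1)*2 = -13*2 = -26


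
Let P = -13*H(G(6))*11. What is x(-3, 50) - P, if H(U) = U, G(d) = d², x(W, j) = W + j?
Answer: 5195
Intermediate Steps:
P = -5148 (P = -13*6²*11 = -13*36*11 = -468*11 = -5148)
x(-3, 50) - P = (-3 + 50) - 1*(-5148) = 47 + 5148 = 5195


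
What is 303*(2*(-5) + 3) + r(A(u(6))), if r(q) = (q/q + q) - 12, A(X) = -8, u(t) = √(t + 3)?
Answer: -2140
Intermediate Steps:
u(t) = √(3 + t)
r(q) = -11 + q (r(q) = (1 + q) - 12 = -11 + q)
303*(2*(-5) + 3) + r(A(u(6))) = 303*(2*(-5) + 3) + (-11 - 8) = 303*(-10 + 3) - 19 = 303*(-7) - 19 = -2121 - 19 = -2140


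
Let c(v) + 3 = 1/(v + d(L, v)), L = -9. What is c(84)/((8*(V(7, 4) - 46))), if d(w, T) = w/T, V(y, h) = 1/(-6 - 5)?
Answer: 77209/9527544 ≈ 0.0081038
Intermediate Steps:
V(y, h) = -1/11 (V(y, h) = 1/(-11) = -1/11)
c(v) = -3 + 1/(v - 9/v)
c(84)/((8*(V(7, 4) - 46))) = ((27 - 1*84*(-1 + 3*84))/(-9 + 84**2))/((8*(-1/11 - 46))) = ((27 - 1*84*(-1 + 252))/(-9 + 7056))/((8*(-507/11))) = ((27 - 1*84*251)/7047)/(-4056/11) = ((27 - 21084)/7047)*(-11/4056) = ((1/7047)*(-21057))*(-11/4056) = -7019/2349*(-11/4056) = 77209/9527544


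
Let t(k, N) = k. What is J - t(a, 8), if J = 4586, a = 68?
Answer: 4518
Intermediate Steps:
J - t(a, 8) = 4586 - 1*68 = 4586 - 68 = 4518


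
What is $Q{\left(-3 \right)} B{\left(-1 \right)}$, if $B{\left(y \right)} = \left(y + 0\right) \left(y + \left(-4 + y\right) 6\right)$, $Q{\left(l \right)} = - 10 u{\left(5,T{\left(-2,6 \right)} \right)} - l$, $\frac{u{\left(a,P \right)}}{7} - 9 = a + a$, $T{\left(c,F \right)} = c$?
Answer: $-41137$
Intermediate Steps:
$u{\left(a,P \right)} = 63 + 14 a$ ($u{\left(a,P \right)} = 63 + 7 \left(a + a\right) = 63 + 7 \cdot 2 a = 63 + 14 a$)
$Q{\left(l \right)} = -1330 - l$ ($Q{\left(l \right)} = - 10 \left(63 + 14 \cdot 5\right) - l = - 10 \left(63 + 70\right) - l = \left(-10\right) 133 - l = -1330 - l$)
$B{\left(y \right)} = y \left(-24 + 7 y\right)$ ($B{\left(y \right)} = y \left(y + \left(-24 + 6 y\right)\right) = y \left(-24 + 7 y\right)$)
$Q{\left(-3 \right)} B{\left(-1 \right)} = \left(-1330 - -3\right) \left(- (-24 + 7 \left(-1\right))\right) = \left(-1330 + 3\right) \left(- (-24 - 7)\right) = - 1327 \left(\left(-1\right) \left(-31\right)\right) = \left(-1327\right) 31 = -41137$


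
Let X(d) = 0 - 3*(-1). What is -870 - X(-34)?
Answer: -873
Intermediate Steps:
X(d) = 3 (X(d) = 0 + 3 = 3)
-870 - X(-34) = -870 - 1*3 = -870 - 3 = -873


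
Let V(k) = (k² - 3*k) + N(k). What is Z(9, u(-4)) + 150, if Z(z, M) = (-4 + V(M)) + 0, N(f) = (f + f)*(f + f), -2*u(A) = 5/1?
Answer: 739/4 ≈ 184.75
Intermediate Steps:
u(A) = -5/2 (u(A) = -5/(2*1) = -5/2)
N(f) = 4*f² (N(f) = (2*f)*(2*f) = 4*f²)
V(k) = -3*k + 5*k² (V(k) = (k² - 3*k) + 4*k² = -3*k + 5*k²)
Z(z, M) = -4 + M*(-3 + 5*M) (Z(z, M) = (-4 + M*(-3 + 5*M)) + 0 = -4 + M*(-3 + 5*M))
Z(9, u(-4)) + 150 = (-4 - 3*(-5/2) + 5*(-5/2)²) + 150 = (-4 + 15/2 + 5*(25/4)) + 150 = (-4 + 15/2 + 125/4) + 150 = 139/4 + 150 = 739/4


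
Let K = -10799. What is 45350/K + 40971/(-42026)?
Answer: -2348324929/453838774 ≈ -5.1744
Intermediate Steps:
45350/K + 40971/(-42026) = 45350/(-10799) + 40971/(-42026) = 45350*(-1/10799) + 40971*(-1/42026) = -45350/10799 - 40971/42026 = -2348324929/453838774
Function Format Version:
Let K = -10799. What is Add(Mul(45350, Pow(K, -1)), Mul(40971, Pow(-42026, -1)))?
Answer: Rational(-2348324929, 453838774) ≈ -5.1744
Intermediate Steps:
Add(Mul(45350, Pow(K, -1)), Mul(40971, Pow(-42026, -1))) = Add(Mul(45350, Pow(-10799, -1)), Mul(40971, Pow(-42026, -1))) = Add(Mul(45350, Rational(-1, 10799)), Mul(40971, Rational(-1, 42026))) = Add(Rational(-45350, 10799), Rational(-40971, 42026)) = Rational(-2348324929, 453838774)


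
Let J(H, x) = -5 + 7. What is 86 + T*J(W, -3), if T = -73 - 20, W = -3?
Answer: -100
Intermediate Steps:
J(H, x) = 2
T = -93
86 + T*J(W, -3) = 86 - 93*2 = 86 - 186 = -100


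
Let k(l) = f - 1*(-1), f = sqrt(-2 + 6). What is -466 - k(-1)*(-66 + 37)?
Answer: -379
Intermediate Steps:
f = 2 (f = sqrt(4) = 2)
k(l) = 3 (k(l) = 2 - 1*(-1) = 2 + 1 = 3)
-466 - k(-1)*(-66 + 37) = -466 - 3*(-66 + 37) = -466 - 3*(-29) = -466 - 1*(-87) = -466 + 87 = -379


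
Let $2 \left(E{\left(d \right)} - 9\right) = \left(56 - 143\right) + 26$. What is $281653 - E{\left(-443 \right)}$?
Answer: $\frac{563349}{2} \approx 2.8167 \cdot 10^{5}$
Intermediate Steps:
$E{\left(d \right)} = - \frac{43}{2}$ ($E{\left(d \right)} = 9 + \frac{\left(56 - 143\right) + 26}{2} = 9 + \frac{-87 + 26}{2} = 9 + \frac{1}{2} \left(-61\right) = 9 - \frac{61}{2} = - \frac{43}{2}$)
$281653 - E{\left(-443 \right)} = 281653 - - \frac{43}{2} = 281653 + \frac{43}{2} = \frac{563349}{2}$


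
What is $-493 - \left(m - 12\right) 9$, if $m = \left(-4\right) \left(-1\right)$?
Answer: $-421$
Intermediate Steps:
$m = 4$
$-493 - \left(m - 12\right) 9 = -493 - \left(4 - 12\right) 9 = -493 - \left(-8\right) 9 = -493 - -72 = -493 + 72 = -421$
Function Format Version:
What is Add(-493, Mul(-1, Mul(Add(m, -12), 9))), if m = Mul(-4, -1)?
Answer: -421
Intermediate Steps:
m = 4
Add(-493, Mul(-1, Mul(Add(m, -12), 9))) = Add(-493, Mul(-1, Mul(Add(4, -12), 9))) = Add(-493, Mul(-1, Mul(-8, 9))) = Add(-493, Mul(-1, -72)) = Add(-493, 72) = -421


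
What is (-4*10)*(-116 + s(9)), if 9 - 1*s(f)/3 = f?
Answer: 4640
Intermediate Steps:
s(f) = 27 - 3*f
(-4*10)*(-116 + s(9)) = (-4*10)*(-116 + (27 - 3*9)) = -40*(-116 + (27 - 27)) = -40*(-116 + 0) = -40*(-116) = 4640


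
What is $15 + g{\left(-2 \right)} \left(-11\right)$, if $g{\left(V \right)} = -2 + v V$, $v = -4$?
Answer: $-51$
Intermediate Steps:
$g{\left(V \right)} = -2 - 4 V$
$15 + g{\left(-2 \right)} \left(-11\right) = 15 + \left(-2 - -8\right) \left(-11\right) = 15 + \left(-2 + 8\right) \left(-11\right) = 15 + 6 \left(-11\right) = 15 - 66 = -51$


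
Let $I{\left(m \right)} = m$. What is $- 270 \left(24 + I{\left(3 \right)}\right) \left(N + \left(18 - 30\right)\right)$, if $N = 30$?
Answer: $-131220$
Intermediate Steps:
$- 270 \left(24 + I{\left(3 \right)}\right) \left(N + \left(18 - 30\right)\right) = - 270 \left(24 + 3\right) \left(30 + \left(18 - 30\right)\right) = - 270 \cdot 27 \left(30 + \left(18 - 30\right)\right) = - 270 \cdot 27 \left(30 - 12\right) = - 270 \cdot 27 \cdot 18 = \left(-270\right) 486 = -131220$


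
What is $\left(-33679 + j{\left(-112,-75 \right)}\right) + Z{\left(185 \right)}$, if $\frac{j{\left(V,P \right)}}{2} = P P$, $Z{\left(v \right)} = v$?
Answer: $-22244$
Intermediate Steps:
$j{\left(V,P \right)} = 2 P^{2}$ ($j{\left(V,P \right)} = 2 P P = 2 P^{2}$)
$\left(-33679 + j{\left(-112,-75 \right)}\right) + Z{\left(185 \right)} = \left(-33679 + 2 \left(-75\right)^{2}\right) + 185 = \left(-33679 + 2 \cdot 5625\right) + 185 = \left(-33679 + 11250\right) + 185 = -22429 + 185 = -22244$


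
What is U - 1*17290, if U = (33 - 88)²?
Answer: -14265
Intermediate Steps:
U = 3025 (U = (-55)² = 3025)
U - 1*17290 = 3025 - 1*17290 = 3025 - 17290 = -14265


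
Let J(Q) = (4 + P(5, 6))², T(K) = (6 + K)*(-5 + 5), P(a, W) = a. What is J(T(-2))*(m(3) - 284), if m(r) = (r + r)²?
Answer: -20088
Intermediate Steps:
m(r) = 4*r² (m(r) = (2*r)² = 4*r²)
T(K) = 0 (T(K) = (6 + K)*0 = 0)
J(Q) = 81 (J(Q) = (4 + 5)² = 9² = 81)
J(T(-2))*(m(3) - 284) = 81*(4*3² - 284) = 81*(4*9 - 284) = 81*(36 - 284) = 81*(-248) = -20088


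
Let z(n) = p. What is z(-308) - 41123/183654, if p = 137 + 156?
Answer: 53769499/183654 ≈ 292.78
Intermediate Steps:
p = 293
z(n) = 293
z(-308) - 41123/183654 = 293 - 41123/183654 = 53769499/183654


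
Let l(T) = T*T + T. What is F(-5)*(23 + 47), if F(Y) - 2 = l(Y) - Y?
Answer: 1890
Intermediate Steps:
l(T) = T + T**2 (l(T) = T**2 + T = T + T**2)
F(Y) = 2 - Y + Y*(1 + Y) (F(Y) = 2 + (Y*(1 + Y) - Y) = 2 + (-Y + Y*(1 + Y)) = 2 - Y + Y*(1 + Y))
F(-5)*(23 + 47) = (2 + (-5)**2)*(23 + 47) = (2 + 25)*70 = 27*70 = 1890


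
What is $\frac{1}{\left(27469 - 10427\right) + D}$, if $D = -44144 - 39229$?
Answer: $- \frac{1}{66331} \approx -1.5076 \cdot 10^{-5}$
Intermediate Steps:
$D = -83373$ ($D = -44144 - 39229 = -83373$)
$\frac{1}{\left(27469 - 10427\right) + D} = \frac{1}{\left(27469 - 10427\right) - 83373} = \frac{1}{17042 - 83373} = \frac{1}{-66331} = - \frac{1}{66331}$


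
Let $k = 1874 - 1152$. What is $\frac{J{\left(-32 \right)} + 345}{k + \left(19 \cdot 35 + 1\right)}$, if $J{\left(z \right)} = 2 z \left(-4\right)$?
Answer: $\frac{601}{1388} \approx 0.433$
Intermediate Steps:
$k = 722$ ($k = 1874 - 1152 = 722$)
$J{\left(z \right)} = - 8 z$
$\frac{J{\left(-32 \right)} + 345}{k + \left(19 \cdot 35 + 1\right)} = \frac{\left(-8\right) \left(-32\right) + 345}{722 + \left(19 \cdot 35 + 1\right)} = \frac{256 + 345}{722 + \left(665 + 1\right)} = \frac{601}{722 + 666} = \frac{601}{1388}$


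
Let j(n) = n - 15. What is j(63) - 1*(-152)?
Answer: 200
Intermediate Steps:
j(n) = -15 + n
j(63) - 1*(-152) = (-15 + 63) - 1*(-152) = 48 + 152 = 200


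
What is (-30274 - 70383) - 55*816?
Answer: -145537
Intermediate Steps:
(-30274 - 70383) - 55*816 = -100657 - 44880 = -145537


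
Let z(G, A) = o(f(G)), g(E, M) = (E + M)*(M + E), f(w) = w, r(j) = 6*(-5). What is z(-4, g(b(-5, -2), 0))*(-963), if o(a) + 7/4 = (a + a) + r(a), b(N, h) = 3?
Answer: 153117/4 ≈ 38279.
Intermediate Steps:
r(j) = -30
o(a) = -127/4 + 2*a (o(a) = -7/4 + ((a + a) - 30) = -7/4 + (2*a - 30) = -7/4 + (-30 + 2*a) = -127/4 + 2*a)
g(E, M) = (E + M)² (g(E, M) = (E + M)*(E + M) = (E + M)²)
z(G, A) = -127/4 + 2*G
z(-4, g(b(-5, -2), 0))*(-963) = (-127/4 + 2*(-4))*(-963) = (-127/4 - 8)*(-963) = -159/4*(-963) = 153117/4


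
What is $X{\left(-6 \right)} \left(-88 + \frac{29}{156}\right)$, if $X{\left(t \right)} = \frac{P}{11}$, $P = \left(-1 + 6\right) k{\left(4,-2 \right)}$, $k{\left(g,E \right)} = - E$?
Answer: $- \frac{68495}{858} \approx -79.831$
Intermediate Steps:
$P = 10$ ($P = \left(-1 + 6\right) \left(\left(-1\right) \left(-2\right)\right) = 5 \cdot 2 = 10$)
$X{\left(t \right)} = \frac{10}{11}$
$X{\left(-6 \right)} \left(-88 + \frac{29}{156}\right) = \frac{10 \left(-88 + \frac{29}{156}\right)}{11} = \frac{10}{11} \left(- \frac{13699}{156}\right) = - \frac{68495}{858}$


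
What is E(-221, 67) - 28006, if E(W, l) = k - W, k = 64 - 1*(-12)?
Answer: -27709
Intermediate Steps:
k = 76 (k = 64 + 12 = 76)
E(W, l) = 76 - W
E(-221, 67) - 28006 = (76 - 1*(-221)) - 28006 = (76 + 221) - 28006 = 297 - 28006 = -27709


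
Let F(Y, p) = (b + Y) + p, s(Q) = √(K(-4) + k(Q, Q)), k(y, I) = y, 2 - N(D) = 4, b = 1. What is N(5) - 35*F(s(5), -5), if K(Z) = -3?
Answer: 138 - 35*√2 ≈ 88.503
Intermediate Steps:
N(D) = -2 (N(D) = 2 - 1*4 = 2 - 4 = -2)
s(Q) = √(-3 + Q)
F(Y, p) = 1 + Y + p (F(Y, p) = (1 + Y) + p = 1 + Y + p)
N(5) - 35*F(s(5), -5) = -2 - 35*(1 + √(-3 + 5) - 5) = -2 - 35*(1 + √2 - 5) = -2 - 35*(-4 + √2) = -2 + (140 - 35*√2) = 138 - 35*√2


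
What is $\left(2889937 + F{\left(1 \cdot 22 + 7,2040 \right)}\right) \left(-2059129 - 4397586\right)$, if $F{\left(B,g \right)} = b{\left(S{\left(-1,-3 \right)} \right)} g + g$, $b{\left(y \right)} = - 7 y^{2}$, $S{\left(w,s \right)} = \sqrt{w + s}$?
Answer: $-19041478836355$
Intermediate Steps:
$S{\left(w,s \right)} = \sqrt{s + w}$
$F{\left(B,g \right)} = 29 g$ ($F{\left(B,g \right)} = - 7 \left(\sqrt{-3 - 1}\right)^{2} g + g = - 7 \left(\sqrt{-4}\right)^{2} g + g = - 7 \left(2 i\right)^{2} g + g = \left(-7\right) \left(-4\right) g + g = 28 g + g = 29 g$)
$\left(2889937 + F{\left(1 \cdot 22 + 7,2040 \right)}\right) \left(-2059129 - 4397586\right) = \left(2889937 + 29 \cdot 2040\right) \left(-2059129 - 4397586\right) = \left(2889937 + 59160\right) \left(-6456715\right) = 2949097 \left(-6456715\right) = -19041478836355$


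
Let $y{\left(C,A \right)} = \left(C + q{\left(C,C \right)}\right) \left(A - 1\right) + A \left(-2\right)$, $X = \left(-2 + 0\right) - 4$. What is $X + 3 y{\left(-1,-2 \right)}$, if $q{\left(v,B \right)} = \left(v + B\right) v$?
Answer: $-3$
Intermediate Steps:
$X = -6$ ($X = -2 - 4 = -6$)
$q{\left(v,B \right)} = v \left(B + v\right)$ ($q{\left(v,B \right)} = \left(B + v\right) v = v \left(B + v\right)$)
$y{\left(C,A \right)} = - 2 A + \left(-1 + A\right) \left(C + 2 C^{2}\right)$ ($y{\left(C,A \right)} = \left(C + C \left(C + C\right)\right) \left(A - 1\right) + A \left(-2\right) = \left(C + C 2 C\right) \left(-1 + A\right) - 2 A = \left(C + 2 C^{2}\right) \left(-1 + A\right) - 2 A = \left(-1 + A\right) \left(C + 2 C^{2}\right) - 2 A = - 2 A + \left(-1 + A\right) \left(C + 2 C^{2}\right)$)
$X + 3 y{\left(-1,-2 \right)} = -6 + 3 \left(\left(-1\right) \left(-1\right) - -4 - 2 \left(-1\right)^{2} - -2 + 2 \left(-2\right) \left(-1\right)^{2}\right) = -6 + 3 \left(1 + 4 - 2 + 2 + 2 \left(-2\right) 1\right) = -6 + 3 \left(1 + 4 - 2 + 2 - 4\right) = -6 + 3 \cdot 1 = -6 + 3 = -3$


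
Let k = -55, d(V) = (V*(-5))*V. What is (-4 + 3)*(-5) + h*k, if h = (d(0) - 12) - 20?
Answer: 1765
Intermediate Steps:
d(V) = -5*V**2 (d(V) = (-5*V)*V = -5*V**2)
h = -32 (h = (-5*0**2 - 12) - 20 = (-5*0 - 12) - 20 = (0 - 12) - 20 = -12 - 20 = -32)
(-4 + 3)*(-5) + h*k = (-4 + 3)*(-5) - 32*(-55) = -1*(-5) + 1760 = 5 + 1760 = 1765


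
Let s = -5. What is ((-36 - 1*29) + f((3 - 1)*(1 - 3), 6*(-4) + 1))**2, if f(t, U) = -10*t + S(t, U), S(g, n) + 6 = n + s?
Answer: 3481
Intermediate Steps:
S(g, n) = -11 + n (S(g, n) = -6 + (n - 5) = -6 + (-5 + n) = -11 + n)
f(t, U) = -11 + U - 10*t (f(t, U) = -10*t + (-11 + U) = -11 + U - 10*t)
((-36 - 1*29) + f((3 - 1)*(1 - 3), 6*(-4) + 1))**2 = ((-36 - 1*29) + (-11 + (6*(-4) + 1) - 10*(3 - 1)*(1 - 3)))**2 = ((-36 - 29) + (-11 + (-24 + 1) - 20*(-2)))**2 = (-65 + (-11 - 23 - 10*(-4)))**2 = (-65 + (-11 - 23 + 40))**2 = (-65 + 6)**2 = (-59)**2 = 3481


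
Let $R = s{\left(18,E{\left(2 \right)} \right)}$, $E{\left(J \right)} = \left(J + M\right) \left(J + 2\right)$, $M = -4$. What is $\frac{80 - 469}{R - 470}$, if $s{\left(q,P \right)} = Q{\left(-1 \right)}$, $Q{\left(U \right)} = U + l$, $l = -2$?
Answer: $\frac{389}{473} \approx 0.82241$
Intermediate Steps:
$E{\left(J \right)} = \left(-4 + J\right) \left(2 + J\right)$ ($E{\left(J \right)} = \left(J - 4\right) \left(J + 2\right) = \left(-4 + J\right) \left(2 + J\right)$)
$Q{\left(U \right)} = -2 + U$ ($Q{\left(U \right)} = U - 2 = -2 + U$)
$s{\left(q,P \right)} = -3$ ($s{\left(q,P \right)} = -2 - 1 = -3$)
$R = -3$
$\frac{80 - 469}{R - 470} = \frac{80 - 469}{-3 - 470} = - \frac{389}{-473} = \left(-389\right) \left(- \frac{1}{473}\right) = \frac{389}{473}$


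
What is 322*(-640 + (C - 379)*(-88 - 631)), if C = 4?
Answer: 86613170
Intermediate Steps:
322*(-640 + (C - 379)*(-88 - 631)) = 322*(-640 + (4 - 379)*(-88 - 631)) = 322*(-640 - 375*(-719)) = 322*(-640 + 269625) = 322*268985 = 86613170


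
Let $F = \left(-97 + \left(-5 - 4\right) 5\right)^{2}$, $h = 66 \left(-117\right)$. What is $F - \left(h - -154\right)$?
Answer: $27732$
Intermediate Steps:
$h = -7722$
$F = 20164$ ($F = \left(-97 - 45\right)^{2} = \left(-142\right)^{2} = 20164$)
$F - \left(h - -154\right) = 20164 - \left(-7722 - -154\right) = 20164 - \left(-7722 + 154\right) = 20164 - -7568 = 20164 + 7568 = 27732$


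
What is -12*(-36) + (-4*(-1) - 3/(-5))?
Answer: 2183/5 ≈ 436.60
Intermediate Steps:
-12*(-36) + (-4*(-1) - 3/(-5)) = 432 + (4 - 3*(-1/5)) = 432 + (4 + 3/5) = 432 + 23/5 = 2183/5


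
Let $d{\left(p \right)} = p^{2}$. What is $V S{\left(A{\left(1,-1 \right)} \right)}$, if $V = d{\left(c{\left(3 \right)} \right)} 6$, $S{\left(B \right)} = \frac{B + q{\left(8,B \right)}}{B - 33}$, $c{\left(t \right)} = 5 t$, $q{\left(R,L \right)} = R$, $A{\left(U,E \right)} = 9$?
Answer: $- \frac{3825}{4} \approx -956.25$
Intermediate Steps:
$S{\left(B \right)} = \frac{8 + B}{-33 + B}$ ($S{\left(B \right)} = \frac{B + 8}{B - 33} = \frac{8 + B}{-33 + B}$)
$V = 1350$ ($V = \left(5 \cdot 3\right)^{2} \cdot 6 = 15^{2} \cdot 6 = 225 \cdot 6 = 1350$)
$V S{\left(A{\left(1,-1 \right)} \right)} = 1350 \frac{8 + 9}{-33 + 9} = 1350 \frac{1}{-24} \cdot 17 = 1350 \left(\left(- \frac{1}{24}\right) 17\right) = 1350 \left(- \frac{17}{24}\right) = - \frac{3825}{4}$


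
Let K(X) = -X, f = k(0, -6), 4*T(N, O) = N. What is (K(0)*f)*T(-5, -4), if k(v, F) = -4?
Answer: 0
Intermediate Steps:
T(N, O) = N/4
f = -4
(K(0)*f)*T(-5, -4) = (-1*0*(-4))*((¼)*(-5)) = (0*(-4))*(-5/4) = 0*(-5/4) = 0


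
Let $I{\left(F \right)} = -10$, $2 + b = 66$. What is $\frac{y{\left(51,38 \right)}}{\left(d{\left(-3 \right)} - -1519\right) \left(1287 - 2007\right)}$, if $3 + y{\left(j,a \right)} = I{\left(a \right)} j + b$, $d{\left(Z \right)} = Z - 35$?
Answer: $\frac{449}{1066320} \approx 0.00042107$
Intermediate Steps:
$b = 64$ ($b = -2 + 66 = 64$)
$d{\left(Z \right)} = -35 + Z$ ($d{\left(Z \right)} = Z - 35 = -35 + Z$)
$y{\left(j,a \right)} = 61 - 10 j$ ($y{\left(j,a \right)} = -3 - \left(-64 + 10 j\right) = 61 - 10 j$)
$\frac{y{\left(51,38 \right)}}{\left(d{\left(-3 \right)} - -1519\right) \left(1287 - 2007\right)} = \frac{61 - 510}{\left(\left(-35 - 3\right) - -1519\right) \left(1287 - 2007\right)} = \frac{61 - 510}{\left(-38 + \left(\left(-12 + 342\right) + 1189\right)\right) \left(-720\right)} = - \frac{449}{\left(-38 + \left(330 + 1189\right)\right) \left(-720\right)} = - \frac{449}{\left(-38 + 1519\right) \left(-720\right)} = - \frac{449}{1481 \left(-720\right)} = - \frac{449}{-1066320} = \left(-449\right) \left(- \frac{1}{1066320}\right) = \frac{449}{1066320}$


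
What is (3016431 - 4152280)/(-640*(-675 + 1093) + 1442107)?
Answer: -1135849/1174587 ≈ -0.96702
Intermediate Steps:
(3016431 - 4152280)/(-640*(-675 + 1093) + 1442107) = -1135849/(-640*418 + 1442107) = -1135849/(-267520 + 1442107) = -1135849/1174587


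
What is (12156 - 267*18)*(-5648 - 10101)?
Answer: -115755150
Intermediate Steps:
(12156 - 267*18)*(-5648 - 10101) = (12156 - 4806)*(-15749) = 7350*(-15749) = -115755150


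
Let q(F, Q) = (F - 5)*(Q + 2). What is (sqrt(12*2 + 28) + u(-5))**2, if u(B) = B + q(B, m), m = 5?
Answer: 5677 - 300*sqrt(13) ≈ 4595.3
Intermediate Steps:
q(F, Q) = (-5 + F)*(2 + Q)
u(B) = -35 + 8*B (u(B) = B + (-10 - 5*5 + 2*B + B*5) = B + (-10 - 25 + 2*B + 5*B) = B + (-35 + 7*B) = -35 + 8*B)
(sqrt(12*2 + 28) + u(-5))**2 = (sqrt(12*2 + 28) + (-35 + 8*(-5)))**2 = (sqrt(24 + 28) + (-35 - 40))**2 = (sqrt(52) - 75)**2 = (2*sqrt(13) - 75)**2 = (-75 + 2*sqrt(13))**2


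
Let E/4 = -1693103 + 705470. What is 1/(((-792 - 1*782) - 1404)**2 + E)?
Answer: 1/4917952 ≈ 2.0334e-7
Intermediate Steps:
E = -3950532 (E = 4*(-1693103 + 705470) = 4*(-987633) = -3950532)
1/(((-792 - 1*782) - 1404)**2 + E) = 1/(((-792 - 1*782) - 1404)**2 - 3950532) = 1/(((-792 - 782) - 1404)**2 - 3950532) = 1/((-1574 - 1404)**2 - 3950532) = 1/((-2978)**2 - 3950532) = 1/(8868484 - 3950532) = 1/4917952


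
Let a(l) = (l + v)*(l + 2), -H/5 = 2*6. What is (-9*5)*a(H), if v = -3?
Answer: -164430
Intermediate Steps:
H = -60 (H = -10*6 = -5*12 = -60)
a(l) = (-3 + l)*(2 + l) (a(l) = (l - 3)*(l + 2) = (-3 + l)*(2 + l))
(-9*5)*a(H) = (-9*5)*(-6 + (-60)**2 - 1*(-60)) = -45*(-6 + 3600 + 60) = -45*3654 = -164430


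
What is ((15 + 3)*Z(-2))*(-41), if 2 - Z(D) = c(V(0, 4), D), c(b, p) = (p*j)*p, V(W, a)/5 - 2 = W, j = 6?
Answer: 16236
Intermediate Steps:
V(W, a) = 10 + 5*W
c(b, p) = 6*p² (c(b, p) = (p*6)*p = (6*p)*p = 6*p²)
Z(D) = 2 - 6*D²
((15 + 3)*Z(-2))*(-41) = ((15 + 3)*(2 - 6*(-2)²))*(-41) = (18*(2 - 6*4))*(-41) = (18*(2 - 24))*(-41) = (18*(-22))*(-41) = -396*(-41) = 16236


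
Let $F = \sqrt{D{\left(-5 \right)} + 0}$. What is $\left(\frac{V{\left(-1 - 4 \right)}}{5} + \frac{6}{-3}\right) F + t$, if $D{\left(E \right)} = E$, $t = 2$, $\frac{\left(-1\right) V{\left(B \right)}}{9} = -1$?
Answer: $2 - \frac{i \sqrt{5}}{5} \approx 2.0 - 0.44721 i$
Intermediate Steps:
$V{\left(B \right)} = 9$ ($V{\left(B \right)} = \left(-9\right) \left(-1\right) = 9$)
$F = i \sqrt{5}$ ($F = \sqrt{-5 + 0} = \sqrt{-5} = i \sqrt{5} \approx 2.2361 i$)
$\left(\frac{V{\left(-1 - 4 \right)}}{5} + \frac{6}{-3}\right) F + t = \left(\frac{9}{5} + \frac{6}{-3}\right) i \sqrt{5} + 2 = \left(9 \cdot \frac{1}{5} + 6 \left(- \frac{1}{3}\right)\right) i \sqrt{5} + 2 = \left(\frac{9}{5} - 2\right) i \sqrt{5} + 2 = - \frac{i \sqrt{5}}{5} + 2 = 2 - \frac{i \sqrt{5}}{5}$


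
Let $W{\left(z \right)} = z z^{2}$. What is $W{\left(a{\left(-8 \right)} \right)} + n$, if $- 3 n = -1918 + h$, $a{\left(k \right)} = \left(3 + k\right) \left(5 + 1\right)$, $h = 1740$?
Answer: $- \frac{80822}{3} \approx -26941.0$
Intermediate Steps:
$a{\left(k \right)} = 18 + 6 k$ ($a{\left(k \right)} = \left(3 + k\right) 6 = 18 + 6 k$)
$W{\left(z \right)} = z^{3}$
$n = \frac{178}{3}$ ($n = - \frac{-1918 + 1740}{3} = \left(- \frac{1}{3}\right) \left(-178\right) = \frac{178}{3} \approx 59.333$)
$W{\left(a{\left(-8 \right)} \right)} + n = \left(18 + 6 \left(-8\right)\right)^{3} + \frac{178}{3} = \left(18 - 48\right)^{3} + \frac{178}{3} = \left(-30\right)^{3} + \frac{178}{3} = -27000 + \frac{178}{3} = - \frac{80822}{3}$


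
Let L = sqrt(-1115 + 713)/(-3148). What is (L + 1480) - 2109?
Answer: -629 - I*sqrt(402)/3148 ≈ -629.0 - 0.0063691*I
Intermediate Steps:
L = -I*sqrt(402)/3148 (L = sqrt(-402)*(-1/3148) = (I*sqrt(402))*(-1/3148) = -I*sqrt(402)/3148 ≈ -0.0063691*I)
(L + 1480) - 2109 = (-I*sqrt(402)/3148 + 1480) - 2109 = (1480 - I*sqrt(402)/3148) - 2109 = -629 - I*sqrt(402)/3148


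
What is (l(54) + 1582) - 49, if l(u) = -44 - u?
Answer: 1435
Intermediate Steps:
(l(54) + 1582) - 49 = ((-44 - 1*54) + 1582) - 49 = ((-44 - 54) + 1582) - 49 = (-98 + 1582) - 49 = 1484 - 49 = 1435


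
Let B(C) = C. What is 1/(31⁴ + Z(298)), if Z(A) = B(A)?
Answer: 1/923819 ≈ 1.0825e-6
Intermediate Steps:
Z(A) = A
1/(31⁴ + Z(298)) = 1/(31⁴ + 298) = 1/(923521 + 298) = 1/923819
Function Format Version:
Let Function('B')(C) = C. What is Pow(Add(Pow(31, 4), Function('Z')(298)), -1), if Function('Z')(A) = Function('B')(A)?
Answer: Rational(1, 923819) ≈ 1.0825e-6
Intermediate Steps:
Function('Z')(A) = A
Pow(Add(Pow(31, 4), Function('Z')(298)), -1) = Pow(Add(Pow(31, 4), 298), -1) = Pow(Add(923521, 298), -1) = Pow(923819, -1) = Rational(1, 923819)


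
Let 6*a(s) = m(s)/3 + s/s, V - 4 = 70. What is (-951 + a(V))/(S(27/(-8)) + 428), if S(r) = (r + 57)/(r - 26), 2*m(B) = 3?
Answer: -893705/400604 ≈ -2.2309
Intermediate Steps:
V = 74 (V = 4 + 70 = 74)
m(B) = 3/2 (m(B) = (1/2)*3 = 3/2)
a(s) = 1/4 (a(s) = ((3/2)/3 + s/s)/6 = ((3/2)*(1/3) + 1)/6 = (1/2 + 1)/6 = (1/6)*(3/2) = 1/4)
S(r) = (57 + r)/(-26 + r)
(-951 + a(V))/(S(27/(-8)) + 428) = (-951 + 1/4)/((57 + 27/(-8))/(-26 + 27/(-8)) + 428) = -3803/(4*((57 + 27*(-1/8))/(-26 + 27*(-1/8)) + 428)) = -3803/(4*((57 - 27/8)/(-26 - 27/8) + 428)) = -3803/(4*((429/8)/(-235/8) + 428)) = -3803/(4*(-8/235*429/8 + 428)) = -3803/(4*(-429/235 + 428)) = -3803/(4*100151/235) = -3803/4*235/100151 = -893705/400604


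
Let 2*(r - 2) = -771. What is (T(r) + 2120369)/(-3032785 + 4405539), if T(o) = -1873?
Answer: 1059248/686377 ≈ 1.5432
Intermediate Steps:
r = -767/2 (r = 2 + (½)*(-771) = 2 - 771/2 = -767/2 ≈ -383.50)
(T(r) + 2120369)/(-3032785 + 4405539) = (-1873 + 2120369)/(-3032785 + 4405539) = 2118496/1372754 = 2118496*(1/1372754) = 1059248/686377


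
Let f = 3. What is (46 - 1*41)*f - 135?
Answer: -120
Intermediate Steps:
(46 - 1*41)*f - 135 = (46 - 1*41)*3 - 135 = (46 - 41)*3 - 135 = 5*3 - 135 = 15 - 135 = -120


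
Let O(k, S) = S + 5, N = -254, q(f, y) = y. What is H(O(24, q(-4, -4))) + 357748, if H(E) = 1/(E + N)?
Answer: 90510243/253 ≈ 3.5775e+5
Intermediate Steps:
O(k, S) = 5 + S
H(E) = 1/(-254 + E) (H(E) = 1/(E - 254) = 1/(-254 + E))
H(O(24, q(-4, -4))) + 357748 = 1/(-254 + (5 - 4)) + 357748 = 1/(-254 + 1) + 357748 = 1/(-253) + 357748 = -1/253 + 357748 = 90510243/253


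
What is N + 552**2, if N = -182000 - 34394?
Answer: 88310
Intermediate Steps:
N = -216394
N + 552**2 = -216394 + 552**2 = -216394 + 304704 = 88310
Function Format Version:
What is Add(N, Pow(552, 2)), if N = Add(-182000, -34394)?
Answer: 88310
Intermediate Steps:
N = -216394
Add(N, Pow(552, 2)) = Add(-216394, Pow(552, 2)) = Add(-216394, 304704) = 88310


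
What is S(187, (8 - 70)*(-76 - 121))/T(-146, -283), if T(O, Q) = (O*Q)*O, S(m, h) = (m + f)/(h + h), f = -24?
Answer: -163/147360151184 ≈ -1.1061e-9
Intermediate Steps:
S(m, h) = (-24 + m)/(2*h) (S(m, h) = (m - 24)/(h + h) = (-24 + m)/((2*h)) = (-24 + m)*(1/(2*h)) = (-24 + m)/(2*h))
T(O, Q) = Q*O²
S(187, (8 - 70)*(-76 - 121))/T(-146, -283) = ((-24 + 187)/(2*(((8 - 70)*(-76 - 121)))))/((-283*(-146)²)) = ((½)*163/(-62*(-197)))/((-283*21316)) = ((½)*163/12214)/(-6032428) = ((½)*(1/12214)*163)*(-1/6032428) = (163/24428)*(-1/6032428) = -163/147360151184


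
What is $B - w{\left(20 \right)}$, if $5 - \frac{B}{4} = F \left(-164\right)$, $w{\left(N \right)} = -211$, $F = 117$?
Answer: $76983$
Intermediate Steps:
$B = 76772$ ($B = 20 - 4 \cdot 117 \left(-164\right) = 20 - -76752 = 20 + 76752 = 76772$)
$B - w{\left(20 \right)} = 76772 - -211 = 76772 + 211 = 76983$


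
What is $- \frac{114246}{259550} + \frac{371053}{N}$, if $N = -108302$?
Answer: $- \frac{54339938221}{14054892050} \approx -3.8663$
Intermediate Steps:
$- \frac{114246}{259550} + \frac{371053}{N} = - \frac{114246}{259550} + \frac{371053}{-108302} = \left(-114246\right) \frac{1}{259550} + 371053 \left(- \frac{1}{108302}\right) = - \frac{57123}{129775} - \frac{371053}{108302} = - \frac{54339938221}{14054892050}$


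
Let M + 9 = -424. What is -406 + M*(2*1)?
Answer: -1272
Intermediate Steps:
M = -433 (M = -9 - 424 = -433)
-406 + M*(2*1) = -406 - 866 = -1272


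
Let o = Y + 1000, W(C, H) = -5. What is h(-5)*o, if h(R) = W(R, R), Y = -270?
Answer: -3650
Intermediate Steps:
h(R) = -5
o = 730 (o = -270 + 1000 = 730)
h(-5)*o = -5*730 = -3650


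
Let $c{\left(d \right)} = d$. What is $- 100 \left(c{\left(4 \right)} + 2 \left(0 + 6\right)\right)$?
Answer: $-1600$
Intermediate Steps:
$- 100 \left(c{\left(4 \right)} + 2 \left(0 + 6\right)\right) = - 100 \left(4 + 2 \left(0 + 6\right)\right) = - 100 \left(4 + 2 \cdot 6\right) = - 100 \left(4 + 12\right) = \left(-100\right) 16 = -1600$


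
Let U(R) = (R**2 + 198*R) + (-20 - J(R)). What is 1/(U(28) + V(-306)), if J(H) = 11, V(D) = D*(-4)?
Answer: 1/7521 ≈ 0.00013296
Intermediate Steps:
V(D) = -4*D
U(R) = -31 + R**2 + 198*R (U(R) = (R**2 + 198*R) + (-20 - 1*11) = (R**2 + 198*R) + (-20 - 11) = (R**2 + 198*R) - 31 = -31 + R**2 + 198*R)
1/(U(28) + V(-306)) = 1/((-31 + 28**2 + 198*28) - 4*(-306)) = 1/((-31 + 784 + 5544) + 1224) = 1/(6297 + 1224) = 1/7521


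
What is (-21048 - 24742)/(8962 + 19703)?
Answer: -9158/5733 ≈ -1.5974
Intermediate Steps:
(-21048 - 24742)/(8962 + 19703) = -45790/28665 = -45790*1/28665 = -9158/5733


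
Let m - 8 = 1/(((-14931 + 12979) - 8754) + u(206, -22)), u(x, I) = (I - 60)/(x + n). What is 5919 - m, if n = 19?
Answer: 14239197277/2408932 ≈ 5911.0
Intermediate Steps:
u(x, I) = (-60 + I)/(19 + x) (u(x, I) = (I - 60)/(x + 19) = (-60 + I)/(19 + x))
m = 19271231/2408932 (m = 8 + 1/(((-14931 + 12979) - 8754) + (-60 - 22)/(19 + 206)) = 8 + 1/((-1952 - 8754) - 82/225) = 8 + 1/(-10706 + (1/225)*(-82)) = 8 + 1/(-10706 - 82/225) = 8 + 1/(-2408932/225) = 8 - 225/2408932 = 19271231/2408932 ≈ 7.9999)
5919 - m = 5919 - 1*19271231/2408932 = 5919 - 19271231/2408932 = 14239197277/2408932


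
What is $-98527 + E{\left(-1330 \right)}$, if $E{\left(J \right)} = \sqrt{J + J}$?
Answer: $-98527 + 2 i \sqrt{665} \approx -98527.0 + 51.575 i$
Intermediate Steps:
$E{\left(J \right)} = \sqrt{2} \sqrt{J}$ ($E{\left(J \right)} = \sqrt{2 J} = \sqrt{2} \sqrt{J}$)
$-98527 + E{\left(-1330 \right)} = -98527 + \sqrt{2} \sqrt{-1330} = -98527 + \sqrt{2} i \sqrt{1330} = -98527 + 2 i \sqrt{665}$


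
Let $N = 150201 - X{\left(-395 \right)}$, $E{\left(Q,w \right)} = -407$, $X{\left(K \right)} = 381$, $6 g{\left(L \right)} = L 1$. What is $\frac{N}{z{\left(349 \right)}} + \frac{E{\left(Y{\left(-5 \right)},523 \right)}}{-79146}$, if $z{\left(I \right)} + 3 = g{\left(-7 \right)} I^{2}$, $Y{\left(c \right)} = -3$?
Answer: $- \frac{14159780789}{13496371650} \approx -1.0492$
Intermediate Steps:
$g{\left(L \right)} = \frac{L}{6}$ ($g{\left(L \right)} = \frac{L 1}{6} = \frac{L}{6}$)
$N = 149820$ ($N = 150201 - 381 = 149820$)
$z{\left(I \right)} = -3 - \frac{7 I^{2}}{6}$ ($z{\left(I \right)} = -3 + \frac{1}{6} \left(-7\right) I^{2} = -3 - \frac{7 I^{2}}{6}$)
$\frac{N}{z{\left(349 \right)}} + \frac{E{\left(Y{\left(-5 \right)},523 \right)}}{-79146} = \frac{149820}{-3 - \frac{7 \cdot 349^{2}}{6}} - \frac{407}{-79146} = \frac{149820}{-3 - \frac{852607}{6}} - - \frac{407}{79146} = \frac{149820}{-3 - \frac{852607}{6}} + \frac{407}{79146} = \frac{149820}{- \frac{852625}{6}} + \frac{407}{79146} = 149820 \left(- \frac{6}{852625}\right) + \frac{407}{79146} = - \frac{179784}{170525} + \frac{407}{79146} = - \frac{14159780789}{13496371650}$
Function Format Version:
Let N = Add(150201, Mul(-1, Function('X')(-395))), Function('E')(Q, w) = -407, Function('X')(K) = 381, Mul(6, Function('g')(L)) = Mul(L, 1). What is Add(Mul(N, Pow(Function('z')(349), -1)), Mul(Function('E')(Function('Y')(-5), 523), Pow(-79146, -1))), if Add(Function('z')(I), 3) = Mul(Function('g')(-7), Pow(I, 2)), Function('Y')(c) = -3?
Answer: Rational(-14159780789, 13496371650) ≈ -1.0492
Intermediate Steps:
Function('g')(L) = Mul(Rational(1, 6), L) (Function('g')(L) = Mul(Rational(1, 6), Mul(L, 1)) = Mul(Rational(1, 6), L))
N = 149820 (N = Add(150201, Mul(-1, 381)) = Add(150201, -381) = 149820)
Function('z')(I) = Add(-3, Mul(Rational(-7, 6), Pow(I, 2))) (Function('z')(I) = Add(-3, Mul(Mul(Rational(1, 6), -7), Pow(I, 2))) = Add(-3, Mul(Rational(-7, 6), Pow(I, 2))))
Add(Mul(N, Pow(Function('z')(349), -1)), Mul(Function('E')(Function('Y')(-5), 523), Pow(-79146, -1))) = Add(Mul(149820, Pow(Add(-3, Mul(Rational(-7, 6), Pow(349, 2))), -1)), Mul(-407, Pow(-79146, -1))) = Add(Mul(149820, Pow(Add(-3, Mul(Rational(-7, 6), 121801)), -1)), Mul(-407, Rational(-1, 79146))) = Add(Mul(149820, Pow(Add(-3, Rational(-852607, 6)), -1)), Rational(407, 79146)) = Add(Mul(149820, Pow(Rational(-852625, 6), -1)), Rational(407, 79146)) = Add(Mul(149820, Rational(-6, 852625)), Rational(407, 79146)) = Add(Rational(-179784, 170525), Rational(407, 79146)) = Rational(-14159780789, 13496371650)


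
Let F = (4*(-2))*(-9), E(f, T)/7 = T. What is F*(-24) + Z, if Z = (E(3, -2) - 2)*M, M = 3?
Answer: -1776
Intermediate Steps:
E(f, T) = 7*T
F = 72 (F = -8*(-9) = 72)
Z = -48 (Z = (7*(-2) - 2)*3 = (-14 - 2)*3 = -16*3 = -48)
F*(-24) + Z = 72*(-24) - 48 = -1728 - 48 = -1776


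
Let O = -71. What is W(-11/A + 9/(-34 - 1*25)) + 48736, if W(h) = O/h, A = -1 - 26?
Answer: 19673713/406 ≈ 48457.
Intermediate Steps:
A = -27
W(h) = -71/h
W(-11/A + 9/(-34 - 1*25)) + 48736 = -71/(-11/(-27) + 9/(-34 - 1*25)) + 48736 = -71/(-11*(-1/27) + 9/(-34 - 25)) + 48736 = -71/(11/27 + 9/(-59)) + 48736 = -71/(11/27 + 9*(-1/59)) + 48736 = -71/(11/27 - 9/59) + 48736 = -71/406/1593 + 48736 = -71*1593/406 + 48736 = -113103/406 + 48736 = 19673713/406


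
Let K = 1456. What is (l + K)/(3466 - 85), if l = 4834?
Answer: 6290/3381 ≈ 1.8604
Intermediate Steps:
(l + K)/(3466 - 85) = (4834 + 1456)/(3466 - 85) = 6290/3381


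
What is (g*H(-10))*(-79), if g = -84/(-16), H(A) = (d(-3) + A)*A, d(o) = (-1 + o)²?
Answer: 24885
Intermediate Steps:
H(A) = A*(16 + A) (H(A) = ((-1 - 3)² + A)*A = ((-4)² + A)*A = (16 + A)*A = A*(16 + A))
g = 21/4 (g = -84*(-1/16) = 21/4 ≈ 5.2500)
(g*H(-10))*(-79) = (21*(-10*(16 - 10))/4)*(-79) = (21*(-10*6)/4)*(-79) = ((21/4)*(-60))*(-79) = -315*(-79) = 24885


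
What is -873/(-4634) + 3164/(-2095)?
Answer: -12833041/9708230 ≈ -1.3219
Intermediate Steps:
-873/(-4634) + 3164/(-2095) = -873*(-1/4634) + 3164*(-1/2095) = 873/4634 - 3164/2095 = -12833041/9708230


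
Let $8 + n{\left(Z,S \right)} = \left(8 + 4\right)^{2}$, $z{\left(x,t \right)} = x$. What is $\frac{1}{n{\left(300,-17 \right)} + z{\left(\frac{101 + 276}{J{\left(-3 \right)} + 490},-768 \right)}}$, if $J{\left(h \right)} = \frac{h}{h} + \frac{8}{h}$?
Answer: $\frac{1465}{200371} \approx 0.0073114$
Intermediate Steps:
$J{\left(h \right)} = 1 + \frac{8}{h}$
$n{\left(Z,S \right)} = 136$ ($n{\left(Z,S \right)} = -8 + \left(8 + 4\right)^{2} = -8 + 12^{2} = -8 + 144 = 136$)
$\frac{1}{n{\left(300,-17 \right)} + z{\left(\frac{101 + 276}{J{\left(-3 \right)} + 490},-768 \right)}} = \frac{1}{136 + \frac{101 + 276}{\frac{8 - 3}{-3} + 490}} = \frac{1}{136 + \frac{377}{\left(- \frac{1}{3}\right) 5 + 490}} = \frac{1}{136 + \frac{377}{- \frac{5}{3} + 490}} = \frac{1}{136 + \frac{377}{\frac{1465}{3}}} = \frac{1}{136 + 377 \cdot \frac{3}{1465}} = \frac{1}{136 + \frac{1131}{1465}} = \frac{1}{\frac{200371}{1465}} = \frac{1465}{200371}$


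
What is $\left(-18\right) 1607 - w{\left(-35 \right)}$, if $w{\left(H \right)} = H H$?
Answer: $-30151$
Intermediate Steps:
$w{\left(H \right)} = H^{2}$
$\left(-18\right) 1607 - w{\left(-35 \right)} = \left(-18\right) 1607 - \left(-35\right)^{2} = -28926 - 1225 = -30151$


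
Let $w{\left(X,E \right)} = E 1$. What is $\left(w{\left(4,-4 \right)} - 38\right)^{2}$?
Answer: $1764$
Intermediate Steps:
$w{\left(X,E \right)} = E$
$\left(w{\left(4,-4 \right)} - 38\right)^{2} = \left(-4 - 38\right)^{2} = \left(-42\right)^{2} = 1764$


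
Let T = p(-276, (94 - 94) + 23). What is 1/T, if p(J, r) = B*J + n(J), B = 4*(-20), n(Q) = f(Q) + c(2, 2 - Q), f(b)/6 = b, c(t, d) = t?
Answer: 1/20426 ≈ 4.8957e-5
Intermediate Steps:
f(b) = 6*b
n(Q) = 2 + 6*Q (n(Q) = 6*Q + 2 = 2 + 6*Q)
B = -80
p(J, r) = 2 - 74*J (p(J, r) = -80*J + (2 + 6*J) = 2 - 74*J)
T = 20426 (T = 2 - 74*(-276) = 2 + 20424 = 20426)
1/T = 1/20426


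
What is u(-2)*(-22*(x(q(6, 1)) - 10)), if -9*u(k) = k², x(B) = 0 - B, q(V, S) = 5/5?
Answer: -968/9 ≈ -107.56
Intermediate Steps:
q(V, S) = 1 (q(V, S) = 5*(⅕) = 1)
x(B) = -B
u(k) = -k²/9
u(-2)*(-22*(x(q(6, 1)) - 10)) = (-⅑*(-2)²)*(-22*(-1*1 - 10)) = (-⅑*4)*(-22*(-1 - 10)) = -(-88)*(-11)/9 = -4/9*242 = -968/9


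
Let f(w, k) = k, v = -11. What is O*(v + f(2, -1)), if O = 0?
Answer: 0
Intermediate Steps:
O*(v + f(2, -1)) = 0*(-11 - 1) = 0*(-12) = 0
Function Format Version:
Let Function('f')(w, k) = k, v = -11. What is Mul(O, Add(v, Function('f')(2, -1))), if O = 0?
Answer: 0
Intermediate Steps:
Mul(O, Add(v, Function('f')(2, -1))) = Mul(0, Add(-11, -1)) = Mul(0, -12) = 0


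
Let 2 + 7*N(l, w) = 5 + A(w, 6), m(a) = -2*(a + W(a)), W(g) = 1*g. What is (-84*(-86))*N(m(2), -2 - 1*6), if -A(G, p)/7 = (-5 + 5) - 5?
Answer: 39216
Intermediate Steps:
W(g) = g
A(G, p) = 35 (A(G, p) = -7*((-5 + 5) - 5) = -7*(0 - 5) = -7*(-5) = 35)
m(a) = -4*a (m(a) = -2*(a + a) = -4*a)
N(l, w) = 38/7 (N(l, w) = -2/7 + (5 + 35)/7 = -2/7 + (1/7)*40 = -2/7 + 40/7 = 38/7)
(-84*(-86))*N(m(2), -2 - 1*6) = -84*(-86)*(38/7) = 7224*(38/7) = 39216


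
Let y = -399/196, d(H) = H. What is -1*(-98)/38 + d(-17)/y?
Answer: 623/57 ≈ 10.930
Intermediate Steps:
y = -57/28 (y = -399*1/196 = -57/28 ≈ -2.0357)
-1*(-98)/38 + d(-17)/y = -1*(-98)/38 - 17/(-57/28) = 98*(1/38) - 17*(-28/57) = 49/19 + 476/57 = 623/57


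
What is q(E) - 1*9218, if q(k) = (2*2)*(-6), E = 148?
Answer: -9242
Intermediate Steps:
q(k) = -24 (q(k) = 4*(-6) = -24)
q(E) - 1*9218 = -24 - 1*9218 = -24 - 9218 = -9242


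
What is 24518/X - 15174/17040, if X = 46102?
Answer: -23480419/65464840 ≈ -0.35867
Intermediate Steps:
24518/X - 15174/17040 = 24518/46102 - 15174/17040 = 24518*(1/46102) - 15174*1/17040 = 12259/23051 - 2529/2840 = -23480419/65464840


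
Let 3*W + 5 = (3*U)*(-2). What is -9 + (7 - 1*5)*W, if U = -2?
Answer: -13/3 ≈ -4.3333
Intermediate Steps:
W = 7/3 (W = -5/3 + ((3*(-2))*(-2))/3 = -5/3 + (-6*(-2))/3 = -5/3 + (⅓)*12 = -5/3 + 4 = 7/3 ≈ 2.3333)
-9 + (7 - 1*5)*W = -9 + (7 - 1*5)*(7/3) = -9 + (7 - 5)*(7/3) = -9 + 2*(7/3) = -9 + 14/3 = -13/3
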